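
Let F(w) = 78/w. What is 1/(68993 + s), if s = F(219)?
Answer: 73/5036515 ≈ 1.4494e-5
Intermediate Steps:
s = 26/73 (s = 78/219 = 78*(1/219) = 26/73 ≈ 0.35616)
1/(68993 + s) = 1/(68993 + 26/73) = 1/(5036515/73) = 73/5036515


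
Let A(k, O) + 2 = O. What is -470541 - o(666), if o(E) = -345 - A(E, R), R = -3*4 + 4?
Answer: -470206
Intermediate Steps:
R = -8 (R = -12 + 4 = -8)
A(k, O) = -2 + O
o(E) = -335 (o(E) = -345 - (-2 - 8) = -345 - 1*(-10) = -345 + 10 = -335)
-470541 - o(666) = -470541 - 1*(-335) = -470541 + 335 = -470206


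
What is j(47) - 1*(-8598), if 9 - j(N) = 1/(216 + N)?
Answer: 2263640/263 ≈ 8607.0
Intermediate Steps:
j(N) = 9 - 1/(216 + N)
j(47) - 1*(-8598) = (1943 + 9*47)/(216 + 47) - 1*(-8598) = (1943 + 423)/263 + 8598 = (1/263)*2366 + 8598 = 2366/263 + 8598 = 2263640/263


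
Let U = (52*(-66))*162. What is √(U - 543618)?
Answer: 3*I*√122178 ≈ 1048.6*I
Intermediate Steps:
U = -555984 (U = -3432*162 = -555984)
√(U - 543618) = √(-555984 - 543618) = √(-1099602) = 3*I*√122178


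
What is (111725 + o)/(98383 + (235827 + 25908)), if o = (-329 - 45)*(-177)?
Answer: 177923/360118 ≈ 0.49407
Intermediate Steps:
o = 66198 (o = -374*(-177) = 66198)
(111725 + o)/(98383 + (235827 + 25908)) = (111725 + 66198)/(98383 + (235827 + 25908)) = 177923/(98383 + 261735) = 177923/360118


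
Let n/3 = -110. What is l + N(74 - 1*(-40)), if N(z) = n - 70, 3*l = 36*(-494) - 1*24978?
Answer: -14654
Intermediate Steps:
n = -330 (n = 3*(-110) = -330)
l = -14254 (l = (36*(-494) - 1*24978)/3 = (-17784 - 24978)/3 = (⅓)*(-42762) = -14254)
N(z) = -400 (N(z) = -330 - 70 = -400)
l + N(74 - 1*(-40)) = -14254 - 400 = -14654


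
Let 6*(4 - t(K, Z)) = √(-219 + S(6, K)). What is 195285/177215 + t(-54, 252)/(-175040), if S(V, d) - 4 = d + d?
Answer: 1709098877/1550985680 + I*√323/1050240 ≈ 1.1019 + 1.7112e-5*I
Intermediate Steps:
S(V, d) = 4 + 2*d (S(V, d) = 4 + (d + d) = 4 + 2*d)
t(K, Z) = 4 - √(-215 + 2*K)/6 (t(K, Z) = 4 - √(-219 + (4 + 2*K))/6 = 4 - √(-215 + 2*K)/6)
195285/177215 + t(-54, 252)/(-175040) = 195285/177215 + (4 - √(-215 + 2*(-54))/6)/(-175040) = 195285*(1/177215) + (4 - √(-215 - 108)/6)*(-1/175040) = 39057/35443 + (4 - I*√323/6)*(-1/175040) = 39057/35443 + (-1/43760 + I*√323/1050240) = 1709098877/1550985680 + I*√323/1050240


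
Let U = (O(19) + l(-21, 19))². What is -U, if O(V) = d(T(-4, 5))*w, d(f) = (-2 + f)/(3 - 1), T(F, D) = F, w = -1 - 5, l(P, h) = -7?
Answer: -121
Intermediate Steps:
w = -6
d(f) = -1 + f/2 (d(f) = (-2 + f)/2 = (-2 + f)*(½) = -1 + f/2)
O(V) = 18 (O(V) = (-1 + (½)*(-4))*(-6) = (-1 - 2)*(-6) = -3*(-6) = 18)
U = 121 (U = (18 - 7)² = 11² = 121)
-U = -1*121 = -121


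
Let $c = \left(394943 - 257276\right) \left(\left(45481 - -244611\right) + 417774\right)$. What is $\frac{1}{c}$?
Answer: $\frac{1}{97449788622} \approx 1.0262 \cdot 10^{-11}$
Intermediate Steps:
$c = 97449788622$ ($c = 137667 \left(\left(45481 + 244611\right) + 417774\right) = 137667 \left(290092 + 417774\right) = 137667 \cdot 707866 = 97449788622$)
$\frac{1}{c} = \frac{1}{97449788622}$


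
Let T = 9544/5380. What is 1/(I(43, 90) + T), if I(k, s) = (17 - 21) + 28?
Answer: 1345/34666 ≈ 0.038799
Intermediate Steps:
I(k, s) = 24 (I(k, s) = -4 + 28 = 24)
T = 2386/1345 (T = 9544*(1/5380) = 2386/1345 ≈ 1.7740)
1/(I(43, 90) + T) = 1/(24 + 2386/1345) = 1/(34666/1345) = 1345/34666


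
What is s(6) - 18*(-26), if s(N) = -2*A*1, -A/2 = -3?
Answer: 456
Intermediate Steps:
A = 6 (A = -2*(-3) = 6)
s(N) = -12 (s(N) = -2*6*1 = -12*1 = -12)
s(6) - 18*(-26) = -12 - 18*(-26) = -12 + 468 = 456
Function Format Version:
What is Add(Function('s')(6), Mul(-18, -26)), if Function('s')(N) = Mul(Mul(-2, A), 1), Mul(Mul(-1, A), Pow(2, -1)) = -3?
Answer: 456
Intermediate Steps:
A = 6 (A = Mul(-2, -3) = 6)
Function('s')(N) = -12 (Function('s')(N) = Mul(Mul(-2, 6), 1) = Mul(-12, 1) = -12)
Add(Function('s')(6), Mul(-18, -26)) = Add(-12, Mul(-18, -26)) = Add(-12, 468) = 456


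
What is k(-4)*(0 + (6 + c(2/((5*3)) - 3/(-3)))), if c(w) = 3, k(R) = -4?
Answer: -36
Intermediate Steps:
k(-4)*(0 + (6 + c(2/((5*3)) - 3/(-3)))) = -4*(0 + (6 + 3)) = -4*(0 + 9) = -4*9 = -36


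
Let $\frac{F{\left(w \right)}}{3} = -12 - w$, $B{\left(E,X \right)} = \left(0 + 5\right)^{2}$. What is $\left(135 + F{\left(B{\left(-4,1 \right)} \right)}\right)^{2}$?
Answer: $576$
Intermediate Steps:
$B{\left(E,X \right)} = 25$ ($B{\left(E,X \right)} = 5^{2} = 25$)
$F{\left(w \right)} = -36 - 3 w$ ($F{\left(w \right)} = 3 \left(-12 - w\right) = -36 - 3 w$)
$\left(135 + F{\left(B{\left(-4,1 \right)} \right)}\right)^{2} = \left(135 - 111\right)^{2} = 24^{2} = 576$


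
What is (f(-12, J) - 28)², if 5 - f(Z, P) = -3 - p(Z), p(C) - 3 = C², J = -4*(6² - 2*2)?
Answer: 16129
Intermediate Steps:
J = -128 (J = -4*(36 - 4) = -4*32 = -128)
p(C) = 3 + C²
f(Z, P) = 11 + Z² (f(Z, P) = 5 - (-3 - (3 + Z²)) = 5 - (-3 + (-3 - Z²)) = 5 - (-6 - Z²) = 5 + (6 + Z²) = 11 + Z²)
(f(-12, J) - 28)² = ((11 + (-12)²) - 28)² = ((11 + 144) - 28)² = (155 - 28)² = 127² = 16129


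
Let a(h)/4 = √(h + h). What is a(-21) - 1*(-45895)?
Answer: 45895 + 4*I*√42 ≈ 45895.0 + 25.923*I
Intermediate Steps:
a(h) = 4*√2*√h (a(h) = 4*√(h + h) = 4*√(2*h) = 4*(√2*√h) = 4*√2*√h)
a(-21) - 1*(-45895) = 4*√2*√(-21) - 1*(-45895) = 4*√2*(I*√21) + 45895 = 4*I*√42 + 45895 = 45895 + 4*I*√42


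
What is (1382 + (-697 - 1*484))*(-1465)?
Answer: -294465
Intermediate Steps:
(1382 + (-697 - 1*484))*(-1465) = (1382 + (-697 - 484))*(-1465) = (1382 - 1181)*(-1465) = 201*(-1465) = -294465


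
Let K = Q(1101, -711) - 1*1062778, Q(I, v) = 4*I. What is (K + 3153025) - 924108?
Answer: 1170543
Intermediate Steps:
K = -1058374 (K = 4*1101 - 1*1062778 = 4404 - 1062778 = -1058374)
(K + 3153025) - 924108 = (-1058374 + 3153025) - 924108 = 2094651 - 924108 = 1170543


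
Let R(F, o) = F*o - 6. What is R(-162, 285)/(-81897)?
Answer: 15392/27299 ≈ 0.56383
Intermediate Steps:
R(F, o) = -6 + F*o
R(-162, 285)/(-81897) = (-6 - 162*285)/(-81897) = (-6 - 46170)*(-1/81897) = -46176*(-1/81897) = 15392/27299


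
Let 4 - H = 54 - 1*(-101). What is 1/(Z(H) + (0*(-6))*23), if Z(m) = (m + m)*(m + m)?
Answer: 1/91204 ≈ 1.0964e-5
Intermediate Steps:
H = -151 (H = 4 - (54 - 1*(-101)) = 4 - (54 + 101) = 4 - 1*155 = 4 - 155 = -151)
Z(m) = 4*m² (Z(m) = (2*m)*(2*m) = 4*m²)
1/(Z(H) + (0*(-6))*23) = 1/(4*(-151)² + (0*(-6))*23) = 1/(4*22801 + 0*23) = 1/(91204 + 0) = 1/91204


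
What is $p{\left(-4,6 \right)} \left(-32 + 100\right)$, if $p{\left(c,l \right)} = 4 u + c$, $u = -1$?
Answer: $-544$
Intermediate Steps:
$p{\left(c,l \right)} = -4 + c$ ($p{\left(c,l \right)} = 4 \left(-1\right) + c = -4 + c$)
$p{\left(-4,6 \right)} \left(-32 + 100\right) = \left(-4 - 4\right) \left(-32 + 100\right) = \left(-8\right) 68 = -544$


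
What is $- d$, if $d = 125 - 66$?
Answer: $-59$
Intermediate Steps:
$d = 59$
$- d = \left(-1\right) 59 = -59$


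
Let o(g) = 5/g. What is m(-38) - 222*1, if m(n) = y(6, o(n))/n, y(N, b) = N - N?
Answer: -222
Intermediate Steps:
y(N, b) = 0
m(n) = 0 (m(n) = 0/n = 0)
m(-38) - 222*1 = 0 - 222*1 = 0 - 222 = -222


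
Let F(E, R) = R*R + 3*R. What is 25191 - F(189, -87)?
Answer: 17883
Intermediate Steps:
F(E, R) = R² + 3*R
25191 - F(189, -87) = 25191 - (-87)*(3 - 87) = 25191 - (-87)*(-84) = 25191 - 1*7308 = 25191 - 7308 = 17883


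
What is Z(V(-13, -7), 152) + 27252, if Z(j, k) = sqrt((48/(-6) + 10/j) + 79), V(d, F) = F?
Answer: 27252 + sqrt(3409)/7 ≈ 27260.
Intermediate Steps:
Z(j, k) = sqrt(71 + 10/j) (Z(j, k) = sqrt((48*(-1/6) + 10/j) + 79) = sqrt((-8 + 10/j) + 79) = sqrt(71 + 10/j))
Z(V(-13, -7), 152) + 27252 = sqrt(71 + 10/(-7)) + 27252 = sqrt(71 + 10*(-1/7)) + 27252 = sqrt(71 - 10/7) + 27252 = sqrt(487/7) + 27252 = sqrt(3409)/7 + 27252 = 27252 + sqrt(3409)/7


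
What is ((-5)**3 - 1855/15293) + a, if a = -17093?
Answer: -263316729/15293 ≈ -17218.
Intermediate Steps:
((-5)**3 - 1855/15293) + a = ((-5)**3 - 1855/15293) - 17093 = (-125 - 1855*1/15293) - 17093 = (-125 - 1855/15293) - 17093 = -1913480/15293 - 17093 = -263316729/15293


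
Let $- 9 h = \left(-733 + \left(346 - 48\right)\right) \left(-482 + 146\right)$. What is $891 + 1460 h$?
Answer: $-23709509$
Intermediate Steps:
$h = -16240$ ($h = - \frac{\left(-733 + \left(346 - 48\right)\right) \left(-482 + 146\right)}{9} = - \frac{\left(-733 + 298\right) \left(-336\right)}{9} = - \frac{\left(-435\right) \left(-336\right)}{9} = \left(- \frac{1}{9}\right) 146160 = -16240$)
$891 + 1460 h = 891 + 1460 \left(-16240\right) = 891 - 23710400 = -23709509$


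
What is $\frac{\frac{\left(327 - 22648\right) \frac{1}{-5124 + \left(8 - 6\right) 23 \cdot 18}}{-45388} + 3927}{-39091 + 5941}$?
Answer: $- \frac{1801678423}{15208974144} \approx -0.11846$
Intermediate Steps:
$\frac{\frac{\left(327 - 22648\right) \frac{1}{-5124 + \left(8 - 6\right) 23 \cdot 18}}{-45388} + 3927}{-39091 + 5941} = \frac{- \frac{22321}{-5124 + \left(8 - 6\right) 23 \cdot 18} \left(- \frac{1}{45388}\right) + 3927}{-33150} = \left(- \frac{22321}{-5124 + 2 \cdot 23 \cdot 18} \left(- \frac{1}{45388}\right) + 3927\right) \left(- \frac{1}{33150}\right) = \left(- \frac{22321}{-5124 + 46 \cdot 18} \left(- \frac{1}{45388}\right) + 3927\right) \left(- \frac{1}{33150}\right) = \left(- \frac{22321}{-5124 + 828} \left(- \frac{1}{45388}\right) + 3927\right) \left(- \frac{1}{33150}\right) = \left(- \frac{22321}{-4296} \left(- \frac{1}{45388}\right) + 3927\right) \left(- \frac{1}{33150}\right) = \left(\left(-22321\right) \left(- \frac{1}{4296}\right) \left(- \frac{1}{45388}\right) + 3927\right) \left(- \frac{1}{33150}\right) = \left(\frac{22321}{4296} \left(- \frac{1}{45388}\right) + 3927\right) \left(- \frac{1}{33150}\right) = \left(- \frac{22321}{194986848} + 3927\right) \left(- \frac{1}{33150}\right) = \frac{765713329775}{194986848} \left(- \frac{1}{33150}\right) = - \frac{1801678423}{15208974144}$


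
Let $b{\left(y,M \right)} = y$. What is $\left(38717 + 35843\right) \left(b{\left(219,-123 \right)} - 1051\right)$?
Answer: $-62033920$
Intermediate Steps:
$\left(38717 + 35843\right) \left(b{\left(219,-123 \right)} - 1051\right) = \left(38717 + 35843\right) \left(219 - 1051\right) = 74560 \left(219 - 1051\right) = 74560 \left(-832\right) = -62033920$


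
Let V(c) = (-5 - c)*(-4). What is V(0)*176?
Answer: 3520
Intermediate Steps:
V(c) = 20 + 4*c
V(0)*176 = (20 + 4*0)*176 = (20 + 0)*176 = 20*176 = 3520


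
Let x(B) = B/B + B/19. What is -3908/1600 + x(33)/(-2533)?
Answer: -47040879/19250800 ≈ -2.4436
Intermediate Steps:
x(B) = 1 + B/19 (x(B) = 1 + B*(1/19) = 1 + B/19)
-3908/1600 + x(33)/(-2533) = -3908/1600 + (1 + (1/19)*33)/(-2533) = -3908*1/1600 + (1 + 33/19)*(-1/2533) = -977/400 + (52/19)*(-1/2533) = -977/400 - 52/48127 = -47040879/19250800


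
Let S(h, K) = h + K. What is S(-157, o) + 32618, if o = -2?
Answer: 32459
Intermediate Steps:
S(h, K) = K + h
S(-157, o) + 32618 = (-2 - 157) + 32618 = -159 + 32618 = 32459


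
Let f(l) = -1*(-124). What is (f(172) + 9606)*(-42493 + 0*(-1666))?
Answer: -413456890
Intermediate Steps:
f(l) = 124
(f(172) + 9606)*(-42493 + 0*(-1666)) = (124 + 9606)*(-42493 + 0*(-1666)) = 9730*(-42493 + 0) = 9730*(-42493) = -413456890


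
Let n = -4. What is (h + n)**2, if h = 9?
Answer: 25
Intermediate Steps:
(h + n)**2 = (9 - 4)**2 = 5**2 = 25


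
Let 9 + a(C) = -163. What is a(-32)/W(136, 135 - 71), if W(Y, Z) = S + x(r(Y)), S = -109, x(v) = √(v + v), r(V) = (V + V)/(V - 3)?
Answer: 2493484/1579629 + 688*√4522/1579629 ≈ 1.6078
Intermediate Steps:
a(C) = -172 (a(C) = -9 - 163 = -172)
r(V) = 2*V/(-3 + V) (r(V) = (2*V)/(-3 + V) = 2*V/(-3 + V))
x(v) = √2*√v (x(v) = √(2*v) = √2*√v)
W(Y, Z) = -109 + 2*√(Y/(-3 + Y)) (W(Y, Z) = -109 + √2*√(2*Y/(-3 + Y)) = -109 + √2*(√2*√(Y/(-3 + Y))) = -109 + 2*√(Y/(-3 + Y)))
a(-32)/W(136, 135 - 71) = -172/(-109 + 2*√(136/(-3 + 136))) = -172/(-109 + 2*√(136/133)) = -172/(-109 + 2*(2*√4522/133)) = -172/(-109 + 4*√4522/133)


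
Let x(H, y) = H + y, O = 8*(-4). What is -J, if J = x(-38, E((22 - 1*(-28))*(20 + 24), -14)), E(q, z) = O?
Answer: 70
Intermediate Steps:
O = -32
E(q, z) = -32
J = -70 (J = -38 - 32 = -70)
-J = -1*(-70) = 70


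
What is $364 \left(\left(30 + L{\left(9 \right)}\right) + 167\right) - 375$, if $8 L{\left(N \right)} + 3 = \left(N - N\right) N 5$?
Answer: $\frac{142393}{2} \approx 71197.0$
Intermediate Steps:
$L{\left(N \right)} = - \frac{3}{8}$ ($L{\left(N \right)} = - \frac{3}{8} + \frac{\left(N - N\right) N 5}{8} = - \frac{3}{8} + \frac{0 N 5}{8} = - \frac{3}{8} + \frac{0 \cdot 5}{8} = - \frac{3}{8} + \frac{1}{8} \cdot 0 = - \frac{3}{8} + 0 = - \frac{3}{8}$)
$364 \left(\left(30 + L{\left(9 \right)}\right) + 167\right) - 375 = 364 \left(\left(30 - \frac{3}{8}\right) + 167\right) - 375 = 364 \left(\frac{237}{8} + 167\right) - 375 = 364 \cdot \frac{1573}{8} - 375 = \frac{143143}{2} - 375 = \frac{142393}{2}$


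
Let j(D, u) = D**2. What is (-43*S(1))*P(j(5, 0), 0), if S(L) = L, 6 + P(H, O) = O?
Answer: 258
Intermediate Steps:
P(H, O) = -6 + O
(-43*S(1))*P(j(5, 0), 0) = (-43*1)*(-6 + 0) = -43*(-6) = 258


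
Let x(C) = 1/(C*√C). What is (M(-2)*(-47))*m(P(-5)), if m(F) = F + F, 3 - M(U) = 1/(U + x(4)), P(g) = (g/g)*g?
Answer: 4982/3 ≈ 1660.7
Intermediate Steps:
x(C) = C^(-3/2) (x(C) = 1/C^(3/2) = C^(-3/2))
P(g) = g (P(g) = 1*g = g)
M(U) = 3 - 1/(⅛ + U) (M(U) = 3 - 1/(U + 4^(-3/2)) = 3 - 1/(U + ⅛) = 3 - 1/(⅛ + U))
m(F) = 2*F
(M(-2)*(-47))*m(P(-5)) = (((-5 + 24*(-2))/(1 + 8*(-2)))*(-47))*(2*(-5)) = (((-5 - 48)/(1 - 16))*(-47))*(-10) = ((-53/(-15))*(-47))*(-10) = (-1/15*(-53)*(-47))*(-10) = ((53/15)*(-47))*(-10) = -2491/15*(-10) = 4982/3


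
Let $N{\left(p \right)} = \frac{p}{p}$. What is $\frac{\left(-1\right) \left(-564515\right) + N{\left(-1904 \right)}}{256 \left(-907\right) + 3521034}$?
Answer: $\frac{282258}{1644421} \approx 0.17165$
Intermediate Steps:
$N{\left(p \right)} = 1$
$\frac{\left(-1\right) \left(-564515\right) + N{\left(-1904 \right)}}{256 \left(-907\right) + 3521034} = \frac{\left(-1\right) \left(-564515\right) + 1}{256 \left(-907\right) + 3521034} = \frac{564515 + 1}{-232192 + 3521034} = \frac{564516}{3288842} = 564516 \cdot \frac{1}{3288842} = \frac{282258}{1644421}$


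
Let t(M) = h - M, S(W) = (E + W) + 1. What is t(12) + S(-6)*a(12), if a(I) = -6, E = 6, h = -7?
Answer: -25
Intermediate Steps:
S(W) = 7 + W (S(W) = (6 + W) + 1 = 7 + W)
t(M) = -7 - M
t(12) + S(-6)*a(12) = (-7 - 1*12) + (7 - 6)*(-6) = (-7 - 12) + 1*(-6) = -19 - 6 = -25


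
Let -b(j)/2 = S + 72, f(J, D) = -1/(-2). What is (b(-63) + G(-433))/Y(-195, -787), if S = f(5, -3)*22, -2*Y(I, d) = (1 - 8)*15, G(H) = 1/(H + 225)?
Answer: -34529/10920 ≈ -3.1620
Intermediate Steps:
f(J, D) = ½ (f(J, D) = -1*(-½) = ½)
G(H) = 1/(225 + H)
Y(I, d) = 105/2 (Y(I, d) = -(1 - 8)*15/2 = -(-7)*15/2 = -½*(-105) = 105/2)
S = 11 (S = (½)*22 = 11)
b(j) = -166 (b(j) = -2*(11 + 72) = -2*83 = -166)
(b(-63) + G(-433))/Y(-195, -787) = (-166 + 1/(225 - 433))/(105/2) = (-166 + 1/(-208))*(2/105) = (-166 - 1/208)*(2/105) = -34529/208*2/105 = -34529/10920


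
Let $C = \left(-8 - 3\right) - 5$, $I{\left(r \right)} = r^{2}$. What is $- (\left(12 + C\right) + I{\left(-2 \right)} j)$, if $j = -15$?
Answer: $64$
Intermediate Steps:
$C = -16$ ($C = -11 - 5 = -16$)
$- (\left(12 + C\right) + I{\left(-2 \right)} j) = - (\left(12 - 16\right) + \left(-2\right)^{2} \left(-15\right)) = - (-4 + 4 \left(-15\right)) = - (-4 - 60) = \left(-1\right) \left(-64\right) = 64$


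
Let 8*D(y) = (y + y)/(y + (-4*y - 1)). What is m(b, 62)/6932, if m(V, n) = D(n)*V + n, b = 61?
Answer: 21297/2592568 ≈ 0.0082146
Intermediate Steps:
D(y) = y/(4*(-1 - 3*y)) (D(y) = ((y + y)/(y + (-4*y - 1)))/8 = ((2*y)/(y + (-1 - 4*y)))/8 = ((2*y)/(-1 - 3*y))/8 = (2*y/(-1 - 3*y))/8 = y/(4*(-1 - 3*y)))
m(V, n) = n - V*n/(4 + 12*n) (m(V, n) = (-n/(4 + 12*n))*V + n = -V*n/(4 + 12*n) + n = n - V*n/(4 + 12*n))
m(b, 62)/6932 = ((¼)*62*(4 - 1*61 + 12*62)/(1 + 3*62))/6932 = ((¼)*62*(4 - 61 + 744)/(1 + 186))*(1/6932) = ((¼)*62*687/187)*(1/6932) = ((¼)*62*(1/187)*687)*(1/6932) = (21297/374)*(1/6932) = 21297/2592568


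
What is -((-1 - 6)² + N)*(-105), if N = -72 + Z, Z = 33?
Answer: 1050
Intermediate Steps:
N = -39 (N = -72 + 33 = -39)
-((-1 - 6)² + N)*(-105) = -((-1 - 6)² - 39)*(-105) = -((-7)² - 39)*(-105) = -(49 - 39)*(-105) = -10*(-105) = -1*(-1050) = 1050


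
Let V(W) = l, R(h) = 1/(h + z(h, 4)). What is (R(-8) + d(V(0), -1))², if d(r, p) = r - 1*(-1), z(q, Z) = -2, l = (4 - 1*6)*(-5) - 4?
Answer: 4761/100 ≈ 47.610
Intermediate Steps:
l = 6 (l = (4 - 6)*(-5) - 4 = -2*(-5) - 4 = 10 - 4 = 6)
R(h) = 1/(-2 + h) (R(h) = 1/(h - 2) = 1/(-2 + h))
V(W) = 6
d(r, p) = 1 + r (d(r, p) = r + 1 = 1 + r)
(R(-8) + d(V(0), -1))² = (1/(-2 - 8) + (1 + 6))² = (1/(-10) + 7)² = (-⅒ + 7)² = (69/10)² = 4761/100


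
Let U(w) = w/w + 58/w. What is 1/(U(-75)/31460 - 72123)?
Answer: -2359500/170174218483 ≈ -1.3865e-5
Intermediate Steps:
U(w) = 1 + 58/w
1/(U(-75)/31460 - 72123) = 1/(((58 - 75)/(-75))/31460 - 72123) = 1/(-1/75*(-17)*(1/31460) - 72123) = 1/((17/75)*(1/31460) - 72123) = 1/(17/2359500 - 72123) = 1/(-170174218483/2359500) = -2359500/170174218483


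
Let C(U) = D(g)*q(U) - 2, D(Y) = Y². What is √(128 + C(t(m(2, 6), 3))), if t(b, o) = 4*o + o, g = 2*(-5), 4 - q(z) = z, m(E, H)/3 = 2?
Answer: I*√974 ≈ 31.209*I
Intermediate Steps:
m(E, H) = 6 (m(E, H) = 3*2 = 6)
q(z) = 4 - z
g = -10
t(b, o) = 5*o
C(U) = 398 - 100*U (C(U) = (-10)²*(4 - U) - 2 = 100*(4 - U) - 2 = (400 - 100*U) - 2 = 398 - 100*U)
√(128 + C(t(m(2, 6), 3))) = √(128 + (398 - 500*3)) = √(128 + (398 - 100*15)) = √(128 + (398 - 1500)) = √(128 - 1102) = √(-974) = I*√974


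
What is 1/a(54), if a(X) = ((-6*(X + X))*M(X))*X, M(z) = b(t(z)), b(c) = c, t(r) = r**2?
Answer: -1/102036672 ≈ -9.8004e-9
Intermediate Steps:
M(z) = z**2
a(X) = -12*X**4 (a(X) = ((-6*(X + X))*X**2)*X = ((-12*X)*X**2)*X = (-12*X**3)*X = -12*X**4)
1/a(54) = 1/(-12*54**4) = 1/(-12*8503056) = 1/(-102036672) = -1/102036672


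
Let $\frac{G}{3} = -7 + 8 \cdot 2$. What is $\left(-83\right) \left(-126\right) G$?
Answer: $282366$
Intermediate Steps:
$G = 27$ ($G = 3 \left(-7 + 8 \cdot 2\right) = 3 \left(-7 + 16\right) = 3 \cdot 9 = 27$)
$\left(-83\right) \left(-126\right) G = \left(-83\right) \left(-126\right) 27 = 10458 \cdot 27 = 282366$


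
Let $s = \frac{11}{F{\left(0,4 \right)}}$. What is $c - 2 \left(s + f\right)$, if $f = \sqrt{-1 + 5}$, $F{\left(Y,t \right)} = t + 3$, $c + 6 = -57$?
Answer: $- \frac{491}{7} \approx -70.143$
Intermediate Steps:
$c = -63$ ($c = -6 - 57 = -63$)
$F{\left(Y,t \right)} = 3 + t$
$s = \frac{11}{7}$ ($s = \frac{11}{3 + 4} = \frac{11}{7} \approx 1.5714$)
$f = 2$ ($f = \sqrt{4} = 2$)
$c - 2 \left(s + f\right) = -63 - 2 \left(\frac{11}{7} + 2\right) = -63 - 2 \cdot \frac{25}{7} = -63 - \frac{50}{7} = - \frac{491}{7}$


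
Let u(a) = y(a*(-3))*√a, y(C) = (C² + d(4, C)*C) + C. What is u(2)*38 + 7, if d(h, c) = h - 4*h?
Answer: 7 + 3876*√2 ≈ 5488.5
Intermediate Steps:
d(h, c) = -3*h
y(C) = C² - 11*C (y(C) = (C² + (-3*4)*C) + C = (C² - 12*C) + C = C² - 11*C)
u(a) = -3*a^(3/2)*(-11 - 3*a) (u(a) = ((a*(-3))*(-11 + a*(-3)))*√a = ((-3*a)*(-11 - 3*a))*√a = (-3*a*(-11 - 3*a))*√a = -3*a^(3/2)*(-11 - 3*a))
u(2)*38 + 7 = (2^(3/2)*(33 + 9*2))*38 + 7 = ((2*√2)*(33 + 18))*38 + 7 = ((2*√2)*51)*38 + 7 = (102*√2)*38 + 7 = 3876*√2 + 7 = 7 + 3876*√2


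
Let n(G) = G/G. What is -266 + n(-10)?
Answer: -265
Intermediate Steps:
n(G) = 1
-266 + n(-10) = -266 + 1 = -265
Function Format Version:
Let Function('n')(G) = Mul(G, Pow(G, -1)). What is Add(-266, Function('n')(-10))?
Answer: -265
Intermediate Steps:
Function('n')(G) = 1
Add(-266, Function('n')(-10)) = Add(-266, 1) = -265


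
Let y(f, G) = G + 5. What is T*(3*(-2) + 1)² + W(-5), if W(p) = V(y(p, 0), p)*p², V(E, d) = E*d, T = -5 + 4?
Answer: -650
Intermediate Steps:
y(f, G) = 5 + G
T = -1
W(p) = 5*p³ (W(p) = ((5 + 0)*p)*p² = (5*p)*p² = 5*p³)
T*(3*(-2) + 1)² + W(-5) = -(3*(-2) + 1)² + 5*(-5)³ = -(-6 + 1)² + 5*(-125) = -1*(-5)² - 625 = -1*25 - 625 = -25 - 625 = -650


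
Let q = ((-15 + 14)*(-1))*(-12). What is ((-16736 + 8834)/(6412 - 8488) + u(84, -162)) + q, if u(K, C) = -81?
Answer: -30861/346 ≈ -89.194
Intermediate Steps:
q = -12 (q = -1*(-1)*(-12) = 1*(-12) = -12)
((-16736 + 8834)/(6412 - 8488) + u(84, -162)) + q = ((-16736 + 8834)/(6412 - 8488) - 81) - 12 = (-7902/(-2076) - 81) - 12 = (-7902*(-1/2076) - 81) - 12 = (1317/346 - 81) - 12 = -26709/346 - 12 = -30861/346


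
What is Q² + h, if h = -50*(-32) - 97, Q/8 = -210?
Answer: 2823903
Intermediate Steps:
Q = -1680 (Q = 8*(-210) = -1680)
h = 1503 (h = 1600 - 97 = 1503)
Q² + h = (-1680)² + 1503 = 2822400 + 1503 = 2823903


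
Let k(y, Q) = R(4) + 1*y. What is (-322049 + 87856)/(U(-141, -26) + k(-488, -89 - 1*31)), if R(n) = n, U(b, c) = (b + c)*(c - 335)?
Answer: -234193/59803 ≈ -3.9161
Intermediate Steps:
U(b, c) = (-335 + c)*(b + c) (U(b, c) = (b + c)*(-335 + c) = (-335 + c)*(b + c))
k(y, Q) = 4 + y (k(y, Q) = 4 + 1*y = 4 + y)
(-322049 + 87856)/(U(-141, -26) + k(-488, -89 - 1*31)) = (-322049 + 87856)/(((-26)² - 335*(-141) - 335*(-26) - 141*(-26)) + (4 - 488)) = -234193/((676 + 47235 + 8710 + 3666) - 484) = -234193/(60287 - 484) = -234193/59803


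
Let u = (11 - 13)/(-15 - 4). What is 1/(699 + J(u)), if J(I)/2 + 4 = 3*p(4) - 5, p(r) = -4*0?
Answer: 1/681 ≈ 0.0014684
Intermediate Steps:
p(r) = 0
u = 2/19 (u = -2/(-19) = -2*(-1/19) = 2/19 ≈ 0.10526)
J(I) = -18 (J(I) = -8 + 2*(3*0 - 5) = -8 + 2*(0 - 5) = -8 + 2*(-5) = -8 - 10 = -18)
1/(699 + J(u)) = 1/(699 - 18) = 1/681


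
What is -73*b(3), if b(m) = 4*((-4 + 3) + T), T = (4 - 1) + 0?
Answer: -584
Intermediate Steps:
T = 3 (T = 3 + 0 = 3)
b(m) = 8 (b(m) = 4*((-4 + 3) + 3) = 4*(-1 + 3) = 4*2 = 8)
-73*b(3) = -73*8 = -584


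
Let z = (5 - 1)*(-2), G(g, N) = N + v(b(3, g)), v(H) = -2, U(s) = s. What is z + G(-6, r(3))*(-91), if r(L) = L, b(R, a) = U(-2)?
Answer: -99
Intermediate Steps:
b(R, a) = -2
G(g, N) = -2 + N (G(g, N) = N - 2 = -2 + N)
z = -8 (z = 4*(-2) = -8)
z + G(-6, r(3))*(-91) = -8 + (-2 + 3)*(-91) = -8 + 1*(-91) = -8 - 91 = -99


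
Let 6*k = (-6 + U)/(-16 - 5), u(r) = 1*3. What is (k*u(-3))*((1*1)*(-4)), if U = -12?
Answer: -12/7 ≈ -1.7143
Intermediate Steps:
u(r) = 3
k = ⅐ (k = ((-6 - 12)/(-16 - 5))/6 = (-18/(-21))/6 = (-18*(-1/21))/6 = (⅙)*(6/7) = ⅐ ≈ 0.14286)
(k*u(-3))*((1*1)*(-4)) = ((⅐)*3)*((1*1)*(-4)) = 3*(1*(-4))/7 = (3/7)*(-4) = -12/7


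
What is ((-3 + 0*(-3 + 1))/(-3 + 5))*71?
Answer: -213/2 ≈ -106.50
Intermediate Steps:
((-3 + 0*(-3 + 1))/(-3 + 5))*71 = ((-3 + 0*(-2))/2)*71 = ((-3 + 0)*(½))*71 = -3*½*71 = -3/2*71 = -213/2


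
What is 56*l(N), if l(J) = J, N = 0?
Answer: 0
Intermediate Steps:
56*l(N) = 56*0 = 0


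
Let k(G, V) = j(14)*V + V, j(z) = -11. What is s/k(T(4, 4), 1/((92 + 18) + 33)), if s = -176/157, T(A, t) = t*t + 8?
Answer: 12584/785 ≈ 16.031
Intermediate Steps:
T(A, t) = 8 + t**2 (T(A, t) = t**2 + 8 = 8 + t**2)
k(G, V) = -10*V (k(G, V) = -11*V + V = -10*V)
s = -176/157 (s = -176*1/157 = -176/157 ≈ -1.1210)
s/k(T(4, 4), 1/((92 + 18) + 33)) = -176/(157*((-10/((92 + 18) + 33)))) = -176/(157*((-10/(110 + 33)))) = -176/(157*((-10/143))) = -176/(157*((-10*1/143))) = -176/(157*(-10/143)) = -176/157*(-143/10) = 12584/785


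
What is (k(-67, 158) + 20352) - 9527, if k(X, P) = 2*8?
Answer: 10841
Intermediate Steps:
k(X, P) = 16
(k(-67, 158) + 20352) - 9527 = (16 + 20352) - 9527 = 20368 - 9527 = 10841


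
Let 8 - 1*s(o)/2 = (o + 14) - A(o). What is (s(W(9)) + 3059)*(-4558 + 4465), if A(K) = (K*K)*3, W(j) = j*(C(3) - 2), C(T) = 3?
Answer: -326895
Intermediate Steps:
W(j) = j (W(j) = j*(3 - 2) = j*1 = j)
A(K) = 3*K² (A(K) = K²*3 = 3*K²)
s(o) = -12 - 2*o + 6*o² (s(o) = 16 - 2*((o + 14) - 3*o²) = 16 - 2*((14 + o) - 3*o²) = 16 - 2*(14 + o - 3*o²) = 16 + (-28 - 2*o + 6*o²) = -12 - 2*o + 6*o²)
(s(W(9)) + 3059)*(-4558 + 4465) = ((-12 - 2*9 + 6*9²) + 3059)*(-4558 + 4465) = ((-12 - 18 + 6*81) + 3059)*(-93) = ((-12 - 18 + 486) + 3059)*(-93) = (456 + 3059)*(-93) = 3515*(-93) = -326895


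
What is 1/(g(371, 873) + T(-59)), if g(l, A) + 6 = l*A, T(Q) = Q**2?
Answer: 1/327358 ≈ 3.0548e-6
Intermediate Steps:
g(l, A) = -6 + A*l (g(l, A) = -6 + l*A = -6 + A*l)
1/(g(371, 873) + T(-59)) = 1/((-6 + 873*371) + (-59)**2) = 1/((-6 + 323883) + 3481) = 1/(323877 + 3481) = 1/327358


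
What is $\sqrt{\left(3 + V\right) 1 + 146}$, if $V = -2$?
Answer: $7 \sqrt{3} \approx 12.124$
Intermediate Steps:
$\sqrt{\left(3 + V\right) 1 + 146} = \sqrt{\left(3 - 2\right) 1 + 146} = \sqrt{1 \cdot 1 + 146} = \sqrt{1 + 146} = \sqrt{147} = 7 \sqrt{3}$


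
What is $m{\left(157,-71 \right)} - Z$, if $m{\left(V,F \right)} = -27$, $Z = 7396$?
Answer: $-7423$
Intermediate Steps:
$m{\left(157,-71 \right)} - Z = -27 - 7396 = -7423$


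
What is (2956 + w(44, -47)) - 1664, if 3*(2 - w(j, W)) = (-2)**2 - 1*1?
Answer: 1293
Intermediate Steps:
w(j, W) = 1 (w(j, W) = 2 - ((-2)**2 - 1*1)/3 = 2 - (4 - 1)/3 = 2 - 1/3*3 = 2 - 1 = 1)
(2956 + w(44, -47)) - 1664 = (2956 + 1) - 1664 = 2957 - 1664 = 1293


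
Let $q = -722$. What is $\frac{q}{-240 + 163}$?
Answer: $\frac{722}{77} \approx 9.3766$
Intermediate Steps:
$\frac{q}{-240 + 163} = - \frac{722}{-240 + 163} = - \frac{722}{-77} = \left(-722\right) \left(- \frac{1}{77}\right) = \frac{722}{77}$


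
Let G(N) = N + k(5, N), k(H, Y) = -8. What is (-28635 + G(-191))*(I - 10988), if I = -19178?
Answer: 869806444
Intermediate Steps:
G(N) = -8 + N (G(N) = N - 8 = -8 + N)
(-28635 + G(-191))*(I - 10988) = (-28635 + (-8 - 191))*(-19178 - 10988) = (-28635 - 199)*(-30166) = -28834*(-30166) = 869806444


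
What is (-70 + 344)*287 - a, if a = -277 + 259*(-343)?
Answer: 167752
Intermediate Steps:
a = -89114 (a = -277 - 88837 = -89114)
(-70 + 344)*287 - a = (-70 + 344)*287 - 1*(-89114) = 274*287 + 89114 = 78638 + 89114 = 167752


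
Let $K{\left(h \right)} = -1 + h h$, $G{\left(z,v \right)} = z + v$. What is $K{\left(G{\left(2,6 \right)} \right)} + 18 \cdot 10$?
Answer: $243$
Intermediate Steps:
$G{\left(z,v \right)} = v + z$
$K{\left(h \right)} = -1 + h^{2}$
$K{\left(G{\left(2,6 \right)} \right)} + 18 \cdot 10 = \left(-1 + \left(6 + 2\right)^{2}\right) + 18 \cdot 10 = \left(-1 + 8^{2}\right) + 180 = \left(-1 + 64\right) + 180 = 63 + 180 = 243$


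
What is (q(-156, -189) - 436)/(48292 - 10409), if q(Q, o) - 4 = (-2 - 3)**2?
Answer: -407/37883 ≈ -0.010744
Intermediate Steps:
q(Q, o) = 29 (q(Q, o) = 4 + (-2 - 3)**2 = 4 + (-5)**2 = 4 + 25 = 29)
(q(-156, -189) - 436)/(48292 - 10409) = (29 - 436)/(48292 - 10409) = -407/37883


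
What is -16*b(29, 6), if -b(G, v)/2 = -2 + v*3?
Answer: 512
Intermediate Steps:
b(G, v) = 4 - 6*v (b(G, v) = -2*(-2 + v*3) = -2*(-2 + 3*v) = 4 - 6*v)
-16*b(29, 6) = -16*(4 - 6*6) = -16*(4 - 36) = -16*(-32) = 512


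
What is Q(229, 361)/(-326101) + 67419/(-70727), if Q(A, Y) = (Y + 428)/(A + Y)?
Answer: -12971443761813/13607845801930 ≈ -0.95323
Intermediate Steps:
Q(A, Y) = (428 + Y)/(A + Y)
Q(229, 361)/(-326101) + 67419/(-70727) = ((428 + 361)/(229 + 361))/(-326101) + 67419/(-70727) = (789/590)*(-1/326101) + 67419*(-1/70727) = ((1/590)*789)*(-1/326101) - 67419/70727 = (789/590)*(-1/326101) - 67419/70727 = -789/192399590 - 67419/70727 = -12971443761813/13607845801930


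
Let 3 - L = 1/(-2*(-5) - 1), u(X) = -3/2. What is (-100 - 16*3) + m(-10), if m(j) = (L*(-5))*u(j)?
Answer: -379/3 ≈ -126.33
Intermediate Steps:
u(X) = -3/2 (u(X) = -3*1/2 = -3/2)
L = 26/9 (L = 3 - 1/(-2*(-5) - 1) = 3 - 1/(10 - 1) = 3 - 1/9 = 26/9 ≈ 2.8889)
m(j) = 65/3 (m(j) = ((26/9)*(-5))*(-3/2) = -130/9*(-3/2) = 65/3)
(-100 - 16*3) + m(-10) = (-100 - 16*3) + 65/3 = (-100 - 48) + 65/3 = -148 + 65/3 = -379/3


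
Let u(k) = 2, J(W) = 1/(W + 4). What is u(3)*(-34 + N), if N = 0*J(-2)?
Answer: -68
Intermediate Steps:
J(W) = 1/(4 + W)
N = 0 (N = 0/(4 - 2) = 0/2 = 0*(1/2) = 0)
u(3)*(-34 + N) = 2*(-34 + 0) = 2*(-34) = -68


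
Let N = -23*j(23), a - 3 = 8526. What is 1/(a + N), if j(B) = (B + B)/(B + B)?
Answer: 1/8506 ≈ 0.00011756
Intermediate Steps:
a = 8529 (a = 3 + 8526 = 8529)
j(B) = 1 (j(B) = (2*B)/((2*B)) = (2*B)*(1/(2*B)) = 1)
N = -23 (N = -23*1 = -23)
1/(a + N) = 1/(8529 - 23) = 1/8506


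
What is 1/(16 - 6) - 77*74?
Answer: -56979/10 ≈ -5697.9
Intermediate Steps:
1/(16 - 6) - 77*74 = 1/10 - 5698 = -56979/10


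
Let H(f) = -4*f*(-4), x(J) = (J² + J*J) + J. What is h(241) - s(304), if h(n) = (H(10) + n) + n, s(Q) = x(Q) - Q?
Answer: -184190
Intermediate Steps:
x(J) = J + 2*J² (x(J) = (J² + J²) + J = 2*J² + J = J + 2*J²)
H(f) = 16*f
s(Q) = -Q + Q*(1 + 2*Q) (s(Q) = Q*(1 + 2*Q) - Q = -Q + Q*(1 + 2*Q))
h(n) = 160 + 2*n (h(n) = (16*10 + n) + n = (160 + n) + n = 160 + 2*n)
h(241) - s(304) = (160 + 2*241) - 2*304² = (160 + 482) - 2*92416 = 642 - 1*184832 = 642 - 184832 = -184190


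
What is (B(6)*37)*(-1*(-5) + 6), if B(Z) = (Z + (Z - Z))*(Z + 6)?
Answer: 29304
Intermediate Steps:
B(Z) = Z*(6 + Z) (B(Z) = (Z + 0)*(6 + Z) = Z*(6 + Z))
(B(6)*37)*(-1*(-5) + 6) = ((6*(6 + 6))*37)*(-1*(-5) + 6) = ((6*12)*37)*(5 + 6) = (72*37)*11 = 2664*11 = 29304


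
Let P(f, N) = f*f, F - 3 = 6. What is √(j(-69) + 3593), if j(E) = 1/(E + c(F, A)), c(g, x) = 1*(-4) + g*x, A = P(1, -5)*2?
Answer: √10868770/55 ≈ 59.941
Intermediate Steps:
F = 9 (F = 3 + 6 = 9)
P(f, N) = f²
A = 2 (A = 1²*2 = 1*2 = 2)
c(g, x) = -4 + g*x
j(E) = 1/(14 + E) (j(E) = 1/(E + (-4 + 9*2)) = 1/(E + (-4 + 18)) = 1/(E + 14) = 1/(14 + E))
√(j(-69) + 3593) = √(1/(14 - 69) + 3593) = √(1/(-55) + 3593) = √(-1/55 + 3593) = √(197614/55) = √10868770/55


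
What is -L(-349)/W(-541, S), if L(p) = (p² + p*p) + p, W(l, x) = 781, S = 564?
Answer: -243253/781 ≈ -311.46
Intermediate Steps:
L(p) = p + 2*p² (L(p) = (p² + p²) + p = 2*p² + p = p + 2*p²)
-L(-349)/W(-541, S) = -(-349*(1 + 2*(-349)))/781 = -(-349*(1 - 698))/781 = -(-349*(-697))/781 = -243253/781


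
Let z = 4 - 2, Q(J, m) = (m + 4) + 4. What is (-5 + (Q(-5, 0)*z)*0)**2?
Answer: 25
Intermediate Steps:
Q(J, m) = 8 + m (Q(J, m) = (4 + m) + 4 = 8 + m)
z = 2
(-5 + (Q(-5, 0)*z)*0)**2 = (-5 + ((8 + 0)*2)*0)**2 = (-5 + (8*2)*0)**2 = (-5 + 16*0)**2 = (-5 + 0)**2 = (-5)**2 = 25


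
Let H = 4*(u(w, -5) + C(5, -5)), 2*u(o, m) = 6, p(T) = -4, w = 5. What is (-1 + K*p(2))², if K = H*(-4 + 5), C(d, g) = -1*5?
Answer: 961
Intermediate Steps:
u(o, m) = 3 (u(o, m) = (½)*6 = 3)
C(d, g) = -5
H = -8 (H = 4*(3 - 5) = 4*(-2) = -8)
K = -8 (K = -8*(-4 + 5) = -8*1 = -8)
(-1 + K*p(2))² = (-1 - 8*(-4))² = (-1 + 32)² = 31² = 961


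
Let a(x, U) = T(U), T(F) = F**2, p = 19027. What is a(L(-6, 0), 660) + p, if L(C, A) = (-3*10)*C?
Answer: 454627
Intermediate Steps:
L(C, A) = -30*C
a(x, U) = U**2
a(L(-6, 0), 660) + p = 660**2 + 19027 = 435600 + 19027 = 454627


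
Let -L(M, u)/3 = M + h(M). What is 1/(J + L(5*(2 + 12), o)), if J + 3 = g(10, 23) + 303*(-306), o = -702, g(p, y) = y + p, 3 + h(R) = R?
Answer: -1/93099 ≈ -1.0741e-5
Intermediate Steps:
h(R) = -3 + R
g(p, y) = p + y
L(M, u) = 9 - 6*M (L(M, u) = -3*(M + (-3 + M)) = -3*(-3 + 2*M) = 9 - 6*M)
J = -92688 (J = -3 + ((10 + 23) + 303*(-306)) = -3 + (33 - 92718) = -3 - 92685 = -92688)
1/(J + L(5*(2 + 12), o)) = 1/(-92688 + (9 - 30*(2 + 12))) = 1/(-92688 + (9 - 30*14)) = 1/(-92688 + (9 - 6*70)) = 1/(-92688 + (9 - 420)) = 1/(-92688 - 411) = 1/(-93099) = -1/93099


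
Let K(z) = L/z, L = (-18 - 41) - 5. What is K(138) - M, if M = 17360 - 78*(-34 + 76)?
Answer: -971828/69 ≈ -14084.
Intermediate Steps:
L = -64 (L = -59 - 5 = -64)
M = 14084 (M = 17360 - 78*42 = 17360 - 3276 = 14084)
K(z) = -64/z
K(138) - M = -64/138 - 1*14084 = -64*1/138 - 14084 = -32/69 - 14084 = -971828/69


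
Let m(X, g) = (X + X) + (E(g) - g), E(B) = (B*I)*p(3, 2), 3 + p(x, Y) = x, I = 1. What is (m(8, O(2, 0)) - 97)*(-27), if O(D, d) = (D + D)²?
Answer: 2619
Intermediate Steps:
p(x, Y) = -3 + x
E(B) = 0 (E(B) = (B*1)*(-3 + 3) = B*0 = 0)
O(D, d) = 4*D² (O(D, d) = (2*D)² = 4*D²)
m(X, g) = -g + 2*X (m(X, g) = (X + X) + (0 - g) = 2*X - g = -g + 2*X)
(m(8, O(2, 0)) - 97)*(-27) = ((-4*2² + 2*8) - 97)*(-27) = ((-4*4 + 16) - 97)*(-27) = ((-1*16 + 16) - 97)*(-27) = ((-16 + 16) - 97)*(-27) = (0 - 97)*(-27) = -97*(-27) = 2619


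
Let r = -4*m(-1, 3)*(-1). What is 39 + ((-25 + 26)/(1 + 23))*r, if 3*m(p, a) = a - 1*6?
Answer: 233/6 ≈ 38.833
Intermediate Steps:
m(p, a) = -2 + a/3 (m(p, a) = (a - 1*6)/3 = (a - 6)/3 = (-6 + a)/3 = -2 + a/3)
r = -4 (r = -4*(-2 + (⅓)*3)*(-1) = -4*(-2 + 1)*(-1) = -4*(-1)*(-1) = 4*(-1) = -4)
39 + ((-25 + 26)/(1 + 23))*r = 39 + ((-25 + 26)/(1 + 23))*(-4) = 39 + (1/24)*(-4) = 39 - ⅙ = 233/6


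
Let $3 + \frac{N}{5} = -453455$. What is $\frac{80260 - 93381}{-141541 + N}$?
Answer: $\frac{13121}{2408831} \approx 0.005447$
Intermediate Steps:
$N = -2267290$ ($N = -15 + 5 \left(-453455\right) = -15 - 2267275 = -2267290$)
$\frac{80260 - 93381}{-141541 + N} = \frac{80260 - 93381}{-141541 - 2267290} = - \frac{13121}{-2408831} = \left(-13121\right) \left(- \frac{1}{2408831}\right) = \frac{13121}{2408831}$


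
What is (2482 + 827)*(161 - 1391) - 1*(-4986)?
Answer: -4065084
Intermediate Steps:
(2482 + 827)*(161 - 1391) - 1*(-4986) = 3309*(-1230) + 4986 = -4070070 + 4986 = -4065084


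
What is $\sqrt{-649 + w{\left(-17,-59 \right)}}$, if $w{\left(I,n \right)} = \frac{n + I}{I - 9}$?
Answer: $\frac{i \sqrt{109187}}{13} \approx 25.418 i$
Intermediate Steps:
$w{\left(I,n \right)} = \frac{I + n}{-9 + I}$
$\sqrt{-649 + w{\left(-17,-59 \right)}} = \sqrt{-649 + \frac{-17 - 59}{-9 - 17}} = \sqrt{-649 + \frac{1}{-26} \left(-76\right)} = \sqrt{-649 - - \frac{38}{13}} = \sqrt{-649 + \frac{38}{13}} = \sqrt{- \frac{8399}{13}} = \frac{i \sqrt{109187}}{13}$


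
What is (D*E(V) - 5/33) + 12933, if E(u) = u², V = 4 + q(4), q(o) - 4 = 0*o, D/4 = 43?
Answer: 790048/33 ≈ 23941.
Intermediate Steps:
D = 172 (D = 4*43 = 172)
q(o) = 4 (q(o) = 4 + 0*o = 4 + 0 = 4)
V = 8 (V = 4 + 4 = 8)
(D*E(V) - 5/33) + 12933 = (172*8² - 5/33) + 12933 = (172*64 - 5*1/33) + 12933 = (11008 - 5/33) + 12933 = 363259/33 + 12933 = 790048/33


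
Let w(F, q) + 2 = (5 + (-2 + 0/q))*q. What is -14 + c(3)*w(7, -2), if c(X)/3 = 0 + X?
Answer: -86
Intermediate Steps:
w(F, q) = -2 + 3*q (w(F, q) = -2 + (5 + (-2 + 0/q))*q = -2 + (5 + (-2 + 0))*q = -2 + (5 - 2)*q = -2 + 3*q)
c(X) = 3*X (c(X) = 3*(0 + X) = 3*X)
-14 + c(3)*w(7, -2) = -14 + (3*3)*(-2 + 3*(-2)) = -14 + 9*(-2 - 6) = -14 + 9*(-8) = -14 - 72 = -86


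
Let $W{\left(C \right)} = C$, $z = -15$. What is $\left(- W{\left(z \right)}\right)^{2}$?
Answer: $225$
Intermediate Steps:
$\left(- W{\left(z \right)}\right)^{2} = \left(\left(-1\right) \left(-15\right)\right)^{2} = 15^{2} = 225$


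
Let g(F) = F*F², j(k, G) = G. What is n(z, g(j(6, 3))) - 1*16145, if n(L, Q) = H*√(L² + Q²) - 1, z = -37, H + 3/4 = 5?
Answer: -16146 + 17*√2098/4 ≈ -15951.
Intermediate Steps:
H = 17/4 (H = -¾ + 5 = 17/4 ≈ 4.2500)
g(F) = F³
n(L, Q) = -1 + 17*√(L² + Q²)/4 (n(L, Q) = 17*√(L² + Q²)/4 - 1 = -1 + 17*√(L² + Q²)/4)
n(z, g(j(6, 3))) - 1*16145 = (-1 + 17*√((-37)² + (3³)²)/4) - 1*16145 = (-1 + 17*√(1369 + 27²)/4) - 16145 = (-1 + 17*√(1369 + 729)/4) - 16145 = (-1 + 17*√2098/4) - 16145 = -16146 + 17*√2098/4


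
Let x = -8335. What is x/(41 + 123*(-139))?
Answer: 8335/17056 ≈ 0.48868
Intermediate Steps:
x/(41 + 123*(-139)) = -8335/(41 + 123*(-139)) = -8335/(41 - 17097) = -8335/(-17056) = -8335*(-1/17056) = 8335/17056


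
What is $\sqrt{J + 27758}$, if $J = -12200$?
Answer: $\sqrt{15558} \approx 124.73$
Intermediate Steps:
$\sqrt{J + 27758} = \sqrt{-12200 + 27758} = \sqrt{15558}$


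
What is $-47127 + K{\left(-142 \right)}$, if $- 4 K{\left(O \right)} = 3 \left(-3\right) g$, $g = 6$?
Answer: $- \frac{94227}{2} \approx -47114.0$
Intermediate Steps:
$K{\left(O \right)} = \frac{27}{2}$ ($K{\left(O \right)} = - \frac{3 \left(-3\right) 6}{4} = - \frac{\left(-9\right) 6}{4} = \left(- \frac{1}{4}\right) \left(-54\right) = \frac{27}{2}$)
$-47127 + K{\left(-142 \right)} = -47127 + \frac{27}{2} = - \frac{94227}{2}$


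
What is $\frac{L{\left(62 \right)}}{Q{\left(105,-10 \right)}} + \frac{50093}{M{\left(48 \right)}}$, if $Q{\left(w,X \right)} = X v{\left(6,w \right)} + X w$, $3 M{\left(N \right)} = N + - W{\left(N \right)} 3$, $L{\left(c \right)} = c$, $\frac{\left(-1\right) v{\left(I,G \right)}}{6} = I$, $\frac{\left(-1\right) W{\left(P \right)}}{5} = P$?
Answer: $\frac{17274149}{88320} \approx 195.59$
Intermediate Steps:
$W{\left(P \right)} = - 5 P$
$v{\left(I,G \right)} = - 6 I$
$M{\left(N \right)} = \frac{16 N}{3}$ ($M{\left(N \right)} = \frac{N + - \left(-5\right) N 3}{3} = \frac{N + 5 N 3}{3} = \frac{N + 15 N}{3} = \frac{16 N}{3}$)
$Q{\left(w,X \right)} = - 36 X + X w$ ($Q{\left(w,X \right)} = X \left(\left(-6\right) 6\right) + X w = X \left(-36\right) + X w = - 36 X + X w$)
$\frac{L{\left(62 \right)}}{Q{\left(105,-10 \right)}} + \frac{50093}{M{\left(48 \right)}} = \frac{62}{\left(-10\right) \left(-36 + 105\right)} + \frac{50093}{\frac{16}{3} \cdot 48} = \frac{62}{\left(-10\right) 69} + \frac{50093}{256} = \frac{62}{-690} + 50093 \cdot \frac{1}{256} = 62 \left(- \frac{1}{690}\right) + \frac{50093}{256} = - \frac{31}{345} + \frac{50093}{256} = \frac{17274149}{88320}$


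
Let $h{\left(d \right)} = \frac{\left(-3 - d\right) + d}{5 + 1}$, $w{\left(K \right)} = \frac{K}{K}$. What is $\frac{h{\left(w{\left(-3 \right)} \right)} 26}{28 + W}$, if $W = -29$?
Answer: $13$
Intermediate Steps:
$w{\left(K \right)} = 1$
$h{\left(d \right)} = - \frac{1}{2}$ ($h{\left(d \right)} = - \frac{3}{6} = \left(-3\right) \frac{1}{6} = - \frac{1}{2}$)
$\frac{h{\left(w{\left(-3 \right)} \right)} 26}{28 + W} = \frac{\left(- \frac{1}{2}\right) 26}{28 - 29} = - \frac{13}{-1} = \left(-13\right) \left(-1\right) = 13$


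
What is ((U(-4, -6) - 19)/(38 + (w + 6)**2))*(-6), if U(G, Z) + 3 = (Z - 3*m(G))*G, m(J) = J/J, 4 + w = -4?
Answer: -2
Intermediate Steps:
w = -8 (w = -4 - 4 = -8)
m(J) = 1
U(G, Z) = -3 + G*(-3 + Z) (U(G, Z) = -3 + (Z - 3*1)*G = -3 + (Z - 3)*G = -3 + (-3 + Z)*G = -3 + G*(-3 + Z))
((U(-4, -6) - 19)/(38 + (w + 6)**2))*(-6) = (((-3 - 3*(-4) - 4*(-6)) - 19)/(38 + (-8 + 6)**2))*(-6) = (((-3 + 12 + 24) - 19)/(38 + (-2)**2))*(-6) = ((33 - 19)/(38 + 4))*(-6) = (14/42)*(-6) = (14*(1/42))*(-6) = (1/3)*(-6) = -2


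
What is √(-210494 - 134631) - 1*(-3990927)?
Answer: 3990927 + 5*I*√13805 ≈ 3.9909e+6 + 587.47*I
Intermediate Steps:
√(-210494 - 134631) - 1*(-3990927) = √(-345125) + 3990927 = 5*I*√13805 + 3990927 = 3990927 + 5*I*√13805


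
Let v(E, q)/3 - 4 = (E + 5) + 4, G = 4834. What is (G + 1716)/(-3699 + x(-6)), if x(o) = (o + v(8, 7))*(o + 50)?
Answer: -6550/1191 ≈ -5.4996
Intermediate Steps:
v(E, q) = 39 + 3*E (v(E, q) = 12 + 3*((E + 5) + 4) = 12 + 3*((5 + E) + 4) = 12 + 3*(9 + E) = 12 + (27 + 3*E) = 39 + 3*E)
x(o) = (50 + o)*(63 + o) (x(o) = (o + (39 + 3*8))*(o + 50) = (o + (39 + 24))*(50 + o) = (o + 63)*(50 + o) = (63 + o)*(50 + o) = (50 + o)*(63 + o))
(G + 1716)/(-3699 + x(-6)) = (4834 + 1716)/(-3699 + (3150 + (-6)² + 113*(-6))) = 6550/(-3699 + (3150 + 36 - 678)) = 6550/(-3699 + 2508) = 6550/(-1191) = 6550*(-1/1191) = -6550/1191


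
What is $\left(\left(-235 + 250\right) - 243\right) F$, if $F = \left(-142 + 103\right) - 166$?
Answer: $46740$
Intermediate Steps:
$F = -205$ ($F = -39 - 166 = -205$)
$\left(\left(-235 + 250\right) - 243\right) F = \left(\left(-235 + 250\right) - 243\right) \left(-205\right) = \left(15 - 243\right) \left(-205\right) = \left(-228\right) \left(-205\right) = 46740$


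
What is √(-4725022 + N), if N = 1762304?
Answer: I*√2962718 ≈ 1721.3*I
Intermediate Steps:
√(-4725022 + N) = √(-4725022 + 1762304) = √(-2962718) = I*√2962718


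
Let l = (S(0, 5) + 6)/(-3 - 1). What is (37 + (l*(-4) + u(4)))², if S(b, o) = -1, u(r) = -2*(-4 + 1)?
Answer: 2304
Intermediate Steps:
u(r) = 6 (u(r) = -2*(-3) = 6)
l = -5/4 (l = (-1 + 6)/(-3 - 1) = 5/(-4) = 5*(-¼) = -5/4 ≈ -1.2500)
(37 + (l*(-4) + u(4)))² = (37 + (-5/4*(-4) + 6))² = (37 + (5 + 6))² = (37 + 11)² = 48² = 2304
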